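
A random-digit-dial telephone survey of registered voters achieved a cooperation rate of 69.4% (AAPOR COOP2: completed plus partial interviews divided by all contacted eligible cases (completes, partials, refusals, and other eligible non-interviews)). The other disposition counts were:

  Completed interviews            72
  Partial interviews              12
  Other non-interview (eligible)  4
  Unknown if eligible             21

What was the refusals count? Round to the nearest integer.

Numerator = 72 + 12 = 84
COOP2 = 84 / D = 0.694
D = 84 / 0.694 = 121.0
Rest of base = 88
refusals = 121.0 − 88 ≈ 33

33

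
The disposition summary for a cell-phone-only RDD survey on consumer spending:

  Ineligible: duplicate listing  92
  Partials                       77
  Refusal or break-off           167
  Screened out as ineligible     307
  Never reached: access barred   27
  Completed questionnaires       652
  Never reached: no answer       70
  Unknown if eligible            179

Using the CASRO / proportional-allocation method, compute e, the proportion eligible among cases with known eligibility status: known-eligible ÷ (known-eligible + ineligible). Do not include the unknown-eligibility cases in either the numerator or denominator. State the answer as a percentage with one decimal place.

71.3%

No contact after all attempts = 70 + 27 = 97
Screened out, ineligible = 307 + 92 = 399
Known eligible: 652 + 77 + 167 + 97 = 993
e = 993 / (993 + 399) = 993 / 1392 = 0.7134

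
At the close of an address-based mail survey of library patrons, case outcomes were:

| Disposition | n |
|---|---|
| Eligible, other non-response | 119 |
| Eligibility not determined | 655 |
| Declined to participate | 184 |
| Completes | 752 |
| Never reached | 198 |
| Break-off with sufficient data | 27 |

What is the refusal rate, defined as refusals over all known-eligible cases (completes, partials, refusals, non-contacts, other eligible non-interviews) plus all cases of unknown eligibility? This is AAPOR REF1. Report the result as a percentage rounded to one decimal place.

Num: 184
Denominator: 752 + 27 + 184 + 198 + 119 + 655 = 1935
REF1 = 184 / 1935 = 0.0951

9.5%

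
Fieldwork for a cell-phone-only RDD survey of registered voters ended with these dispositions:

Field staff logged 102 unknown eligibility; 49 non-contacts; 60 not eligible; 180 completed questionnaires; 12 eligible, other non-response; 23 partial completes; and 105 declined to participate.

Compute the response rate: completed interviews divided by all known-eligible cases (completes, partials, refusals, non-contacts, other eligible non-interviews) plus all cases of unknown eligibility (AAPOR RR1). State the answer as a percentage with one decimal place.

Numerator: 180
Denominator: 180 + 23 + 105 + 49 + 12 + 102 = 471
RR1 = 180 / 471 = 0.3822

38.2%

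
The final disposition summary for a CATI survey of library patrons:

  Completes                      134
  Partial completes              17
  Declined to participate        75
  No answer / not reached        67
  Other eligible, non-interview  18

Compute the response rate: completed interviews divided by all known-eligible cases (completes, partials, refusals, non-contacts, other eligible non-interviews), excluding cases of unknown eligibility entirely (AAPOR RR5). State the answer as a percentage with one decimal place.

43.1%

Numerator → 134
Denominator → 134 + 17 + 75 + 67 + 18 = 311
RR5 = 134 / 311 = 0.4309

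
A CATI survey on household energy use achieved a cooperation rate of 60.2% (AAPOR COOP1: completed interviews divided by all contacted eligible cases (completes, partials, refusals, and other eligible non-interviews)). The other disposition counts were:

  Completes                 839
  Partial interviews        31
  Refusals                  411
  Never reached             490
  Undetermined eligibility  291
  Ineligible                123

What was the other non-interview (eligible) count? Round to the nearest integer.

113

COOP1 = 839 / D = 0.602
D = 839 / 0.602 = 1393.7
Remaining denominator categories sum to 1281
other non-interview (eligible) = 1393.7 − 1281 ≈ 113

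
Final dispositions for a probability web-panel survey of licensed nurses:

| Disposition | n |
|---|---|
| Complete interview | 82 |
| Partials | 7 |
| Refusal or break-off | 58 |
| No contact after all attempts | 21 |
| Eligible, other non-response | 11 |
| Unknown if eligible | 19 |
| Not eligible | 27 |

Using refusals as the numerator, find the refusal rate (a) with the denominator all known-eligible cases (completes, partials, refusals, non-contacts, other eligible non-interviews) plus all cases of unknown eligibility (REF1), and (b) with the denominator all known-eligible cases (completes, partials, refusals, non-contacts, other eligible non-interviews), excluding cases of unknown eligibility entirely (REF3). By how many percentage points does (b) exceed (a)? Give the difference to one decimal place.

Num = 58
Base = 82 + 7 + 58 + 21 + 11 + 19 = 198
REF1 = 58 / 198 = 0.2929
Base = 82 + 7 + 58 + 21 + 11 = 179
REF3 = 58 / 179 = 0.3240
Difference = 32.40 − 29.29 = 3.11 percentage points

3.1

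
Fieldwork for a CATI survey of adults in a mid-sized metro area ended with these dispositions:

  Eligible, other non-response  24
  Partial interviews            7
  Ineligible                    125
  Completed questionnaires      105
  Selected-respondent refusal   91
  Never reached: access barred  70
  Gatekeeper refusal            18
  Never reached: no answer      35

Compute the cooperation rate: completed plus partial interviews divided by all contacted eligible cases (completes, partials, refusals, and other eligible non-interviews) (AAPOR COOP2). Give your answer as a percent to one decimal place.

45.7%

Declined to participate = 18 + 91 = 109
Non-contacts = 35 + 70 = 105
Numerator = 105 + 7 = 112
Denominator = 105 + 7 + 109 + 24 = 245
COOP2 = 112 / 245 = 0.4571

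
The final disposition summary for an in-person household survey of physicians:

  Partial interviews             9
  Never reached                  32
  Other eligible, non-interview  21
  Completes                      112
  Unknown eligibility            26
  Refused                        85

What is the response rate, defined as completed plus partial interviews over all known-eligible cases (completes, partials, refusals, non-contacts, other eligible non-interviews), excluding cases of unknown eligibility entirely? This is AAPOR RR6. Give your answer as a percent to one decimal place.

Numerator: 112 + 9 = 121
Denominator: 112 + 9 + 85 + 32 + 21 = 259
RR6 = 121 / 259 = 0.4672

46.7%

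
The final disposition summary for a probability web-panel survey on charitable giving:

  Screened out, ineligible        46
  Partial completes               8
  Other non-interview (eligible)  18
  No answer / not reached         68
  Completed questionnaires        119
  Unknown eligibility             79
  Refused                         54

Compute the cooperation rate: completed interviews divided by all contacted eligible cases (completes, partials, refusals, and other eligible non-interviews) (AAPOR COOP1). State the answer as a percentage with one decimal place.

Numerator → 119
Base → 119 + 8 + 54 + 18 = 199
COOP1 = 119 / 199 = 0.5980

59.8%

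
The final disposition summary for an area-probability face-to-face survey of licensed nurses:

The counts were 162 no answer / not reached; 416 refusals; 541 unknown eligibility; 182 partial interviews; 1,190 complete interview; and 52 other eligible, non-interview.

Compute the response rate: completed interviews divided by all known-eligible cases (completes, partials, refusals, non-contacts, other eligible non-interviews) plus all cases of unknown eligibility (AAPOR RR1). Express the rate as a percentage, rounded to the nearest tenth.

Top = 1190
Denom = 1190 + 182 + 416 + 162 + 52 + 541 = 2543
RR1 = 1190 / 2543 = 0.4680

46.8%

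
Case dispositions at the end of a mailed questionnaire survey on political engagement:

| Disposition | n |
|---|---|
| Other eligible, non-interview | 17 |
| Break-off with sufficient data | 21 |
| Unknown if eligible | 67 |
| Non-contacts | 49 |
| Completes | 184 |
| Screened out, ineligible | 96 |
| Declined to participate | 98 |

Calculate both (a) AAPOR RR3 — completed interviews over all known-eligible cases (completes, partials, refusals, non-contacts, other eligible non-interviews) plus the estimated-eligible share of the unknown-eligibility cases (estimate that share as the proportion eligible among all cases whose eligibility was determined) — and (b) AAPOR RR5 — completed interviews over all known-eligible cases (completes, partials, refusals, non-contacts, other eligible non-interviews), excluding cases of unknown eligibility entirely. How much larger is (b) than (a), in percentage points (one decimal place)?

6.3

Top = 184
Known eligible = 184 + 21 + 98 + 49 + 17 = 369
e = 369 / (369 + 96) = 369 / 465 = 0.7935
Estimated eligible among unknowns = 0.7935 × 67 = 53.16
Denominator = 369 + 53.16 = 422.16
RR3 = 184 / 422.16 = 0.4359
Denominator = 184 + 21 + 98 + 49 + 17 = 369
RR5 = 184 / 369 = 0.4986
Difference = 49.86 − 43.59 = 6.27 percentage points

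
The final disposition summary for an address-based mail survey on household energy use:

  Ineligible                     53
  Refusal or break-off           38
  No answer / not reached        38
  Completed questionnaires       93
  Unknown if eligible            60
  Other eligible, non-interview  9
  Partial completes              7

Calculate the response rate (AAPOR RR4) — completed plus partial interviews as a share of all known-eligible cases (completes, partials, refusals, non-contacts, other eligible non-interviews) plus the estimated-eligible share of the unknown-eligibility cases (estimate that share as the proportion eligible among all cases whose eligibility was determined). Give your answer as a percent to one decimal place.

43.2%

Numerator = 93 + 7 = 100
Known eligible = 93 + 7 + 38 + 38 + 9 = 185
e = 185 / (185 + 53) = 185 / 238 = 0.7773
e × U = 0.7773 × 60 = 46.64
Denominator = 185 + 46.64 = 231.64
RR4 = 100 / 231.64 = 0.4317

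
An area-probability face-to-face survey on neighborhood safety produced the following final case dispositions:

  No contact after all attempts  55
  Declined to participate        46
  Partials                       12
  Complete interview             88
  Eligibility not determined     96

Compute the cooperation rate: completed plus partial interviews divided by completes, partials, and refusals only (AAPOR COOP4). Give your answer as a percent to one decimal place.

68.5%

Numerator → 88 + 12 = 100
Denominator → 88 + 12 + 46 = 146
COOP4 = 100 / 146 = 0.6849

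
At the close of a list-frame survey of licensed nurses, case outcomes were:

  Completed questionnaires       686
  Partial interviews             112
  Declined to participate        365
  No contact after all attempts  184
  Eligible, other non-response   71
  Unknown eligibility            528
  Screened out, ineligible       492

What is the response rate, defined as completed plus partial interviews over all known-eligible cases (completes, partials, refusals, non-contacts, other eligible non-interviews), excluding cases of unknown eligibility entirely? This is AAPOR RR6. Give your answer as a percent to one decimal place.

Num: 686 + 112 = 798
Base: 686 + 112 + 365 + 184 + 71 = 1418
RR6 = 798 / 1418 = 0.5628

56.3%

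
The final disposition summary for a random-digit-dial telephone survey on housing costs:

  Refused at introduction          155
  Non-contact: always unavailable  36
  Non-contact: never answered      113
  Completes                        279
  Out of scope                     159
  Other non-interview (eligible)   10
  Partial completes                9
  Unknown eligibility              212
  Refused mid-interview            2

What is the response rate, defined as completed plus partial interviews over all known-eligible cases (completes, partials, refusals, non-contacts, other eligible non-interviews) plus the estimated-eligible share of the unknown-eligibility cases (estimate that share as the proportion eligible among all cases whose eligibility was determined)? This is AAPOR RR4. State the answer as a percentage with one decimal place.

Refusal or break-off = 155 + 2 = 157
No contact after all attempts = 113 + 36 = 149
Num → 279 + 9 = 288
Eligible (known) → 279 + 9 + 157 + 149 + 10 = 604
e = 604 / (604 + 159) = 604 / 763 = 0.7916
Eligible share of unknowns → 0.7916 × 212 = 167.82
Denom → 604 + 167.82 = 771.82
RR4 = 288 / 771.82 = 0.3731

37.3%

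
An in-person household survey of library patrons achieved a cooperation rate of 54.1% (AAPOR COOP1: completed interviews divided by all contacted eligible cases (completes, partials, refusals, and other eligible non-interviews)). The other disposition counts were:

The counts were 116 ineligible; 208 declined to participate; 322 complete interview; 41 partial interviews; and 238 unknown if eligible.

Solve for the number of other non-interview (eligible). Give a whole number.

COOP1 = 322 / D = 0.541
D = 322 / 0.541 = 595.2
Other denominator terms total 571
other non-interview (eligible) = 595.2 − 571 ≈ 24

24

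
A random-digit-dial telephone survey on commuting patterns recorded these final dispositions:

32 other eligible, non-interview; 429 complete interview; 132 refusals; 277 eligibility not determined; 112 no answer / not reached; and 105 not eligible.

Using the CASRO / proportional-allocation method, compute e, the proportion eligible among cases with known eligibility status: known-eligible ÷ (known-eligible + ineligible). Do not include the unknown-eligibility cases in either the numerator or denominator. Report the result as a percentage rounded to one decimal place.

87.0%

Eligible (known): 429 + 132 + 112 + 32 = 705
e = 705 / (705 + 105) = 705 / 810 = 0.8704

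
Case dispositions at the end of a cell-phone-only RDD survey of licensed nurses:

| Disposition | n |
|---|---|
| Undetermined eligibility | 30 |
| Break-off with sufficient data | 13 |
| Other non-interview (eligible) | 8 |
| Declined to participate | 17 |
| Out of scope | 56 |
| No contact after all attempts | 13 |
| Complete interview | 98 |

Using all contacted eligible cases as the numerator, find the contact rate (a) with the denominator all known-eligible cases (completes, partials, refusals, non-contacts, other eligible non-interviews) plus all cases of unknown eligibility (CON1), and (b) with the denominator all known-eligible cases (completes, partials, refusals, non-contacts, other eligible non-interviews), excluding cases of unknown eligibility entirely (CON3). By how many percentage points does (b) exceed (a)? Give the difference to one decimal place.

15.3

Numerator → 98 + 13 + 17 + 8 = 136
Base → 98 + 13 + 17 + 13 + 8 + 30 = 179
CON1 = 136 / 179 = 0.7598
Base → 98 + 13 + 17 + 13 + 8 = 149
CON3 = 136 / 149 = 0.9128
Difference = 91.28 − 75.98 = 15.30 percentage points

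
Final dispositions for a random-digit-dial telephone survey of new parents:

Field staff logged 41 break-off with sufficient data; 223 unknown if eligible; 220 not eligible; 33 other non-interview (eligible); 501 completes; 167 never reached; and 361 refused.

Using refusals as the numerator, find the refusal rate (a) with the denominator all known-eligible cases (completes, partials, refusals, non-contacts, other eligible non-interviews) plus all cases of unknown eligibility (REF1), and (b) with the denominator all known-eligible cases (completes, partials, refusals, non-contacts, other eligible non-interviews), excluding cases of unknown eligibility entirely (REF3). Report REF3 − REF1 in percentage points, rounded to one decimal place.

Num → 361
Denom → 501 + 41 + 361 + 167 + 33 + 223 = 1326
REF1 = 361 / 1326 = 0.2722
Denom → 501 + 41 + 361 + 167 + 33 = 1103
REF3 = 361 / 1103 = 0.3273
Difference = 32.73 − 27.22 = 5.51 percentage points

5.5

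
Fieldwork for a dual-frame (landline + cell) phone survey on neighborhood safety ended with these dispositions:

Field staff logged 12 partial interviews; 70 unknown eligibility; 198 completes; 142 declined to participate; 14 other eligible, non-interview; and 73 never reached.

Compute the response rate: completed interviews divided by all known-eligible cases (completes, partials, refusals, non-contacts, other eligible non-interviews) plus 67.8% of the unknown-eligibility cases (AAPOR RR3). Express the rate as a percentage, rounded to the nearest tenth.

Num = 198
Determined eligible = 198 + 12 + 142 + 73 + 14 = 439
Estimated eligible among unknowns = 0.6780 × 70 = 47.46
Denominator = 439 + 47.46 = 486.46
RR3 = 198 / 486.46 = 0.4070

40.7%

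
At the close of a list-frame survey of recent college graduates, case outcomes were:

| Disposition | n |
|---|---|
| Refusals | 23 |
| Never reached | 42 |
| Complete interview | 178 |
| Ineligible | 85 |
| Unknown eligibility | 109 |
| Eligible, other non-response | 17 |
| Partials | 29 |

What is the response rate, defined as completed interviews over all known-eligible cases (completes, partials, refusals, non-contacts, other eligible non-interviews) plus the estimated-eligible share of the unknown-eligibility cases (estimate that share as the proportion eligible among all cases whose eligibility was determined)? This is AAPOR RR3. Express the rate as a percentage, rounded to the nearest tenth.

47.7%

Top = 178
Determined eligible = 178 + 29 + 23 + 42 + 17 = 289
e = 289 / (289 + 85) = 289 / 374 = 0.7727
e × U = 0.7727 × 109 = 84.22
Denom = 289 + 84.22 = 373.22
RR3 = 178 / 373.22 = 0.4769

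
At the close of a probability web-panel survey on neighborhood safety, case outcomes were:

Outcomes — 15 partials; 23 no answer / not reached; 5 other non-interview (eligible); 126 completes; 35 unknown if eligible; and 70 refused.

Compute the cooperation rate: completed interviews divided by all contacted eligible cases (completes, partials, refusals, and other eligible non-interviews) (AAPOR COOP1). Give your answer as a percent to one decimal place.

Top = 126
Denominator = 126 + 15 + 70 + 5 = 216
COOP1 = 126 / 216 = 0.5833

58.3%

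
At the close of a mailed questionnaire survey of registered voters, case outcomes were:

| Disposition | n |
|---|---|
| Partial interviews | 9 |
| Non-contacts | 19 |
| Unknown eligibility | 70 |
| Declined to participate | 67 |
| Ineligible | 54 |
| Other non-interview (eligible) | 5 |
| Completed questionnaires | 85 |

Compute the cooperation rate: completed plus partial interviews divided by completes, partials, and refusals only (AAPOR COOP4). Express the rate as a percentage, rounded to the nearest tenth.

58.4%

Top = 85 + 9 = 94
Denominator = 85 + 9 + 67 = 161
COOP4 = 94 / 161 = 0.5839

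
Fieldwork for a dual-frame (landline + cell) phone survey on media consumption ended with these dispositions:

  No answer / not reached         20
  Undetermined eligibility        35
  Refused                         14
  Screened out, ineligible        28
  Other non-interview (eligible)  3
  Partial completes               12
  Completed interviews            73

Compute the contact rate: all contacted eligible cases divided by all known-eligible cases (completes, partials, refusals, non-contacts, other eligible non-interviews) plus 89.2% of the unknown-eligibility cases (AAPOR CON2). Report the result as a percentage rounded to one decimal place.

Num: 73 + 12 + 14 + 3 = 102
Known eligible: 73 + 12 + 14 + 20 + 3 = 122
e × U: 0.8920 × 35 = 31.22
Base: 122 + 31.22 = 153.22
CON2 = 102 / 153.22 = 0.6657

66.6%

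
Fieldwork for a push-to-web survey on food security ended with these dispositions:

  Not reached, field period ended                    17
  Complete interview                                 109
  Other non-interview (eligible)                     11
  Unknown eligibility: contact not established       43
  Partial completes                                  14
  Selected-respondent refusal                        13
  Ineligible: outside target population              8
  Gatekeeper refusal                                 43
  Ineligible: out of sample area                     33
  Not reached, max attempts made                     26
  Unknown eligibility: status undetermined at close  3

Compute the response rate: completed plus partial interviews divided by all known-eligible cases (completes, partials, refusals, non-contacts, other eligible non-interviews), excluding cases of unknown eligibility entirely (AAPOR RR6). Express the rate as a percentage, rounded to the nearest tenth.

Refusals = 43 + 13 = 56
No answer / not reached = 17 + 26 = 43
Unknown if eligible = 43 + 3 = 46
Out of scope = 8 + 33 = 41
Num → 109 + 14 = 123
Base → 109 + 14 + 56 + 43 + 11 = 233
RR6 = 123 / 233 = 0.5279

52.8%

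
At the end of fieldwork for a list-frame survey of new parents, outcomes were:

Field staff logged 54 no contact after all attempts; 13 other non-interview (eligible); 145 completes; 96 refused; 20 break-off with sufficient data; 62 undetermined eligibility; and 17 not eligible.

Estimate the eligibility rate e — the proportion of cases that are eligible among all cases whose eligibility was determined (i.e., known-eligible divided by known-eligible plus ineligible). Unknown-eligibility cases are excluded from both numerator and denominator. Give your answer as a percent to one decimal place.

Known eligible: 145 + 20 + 96 + 54 + 13 = 328
e = 328 / (328 + 17) = 328 / 345 = 0.9507

95.1%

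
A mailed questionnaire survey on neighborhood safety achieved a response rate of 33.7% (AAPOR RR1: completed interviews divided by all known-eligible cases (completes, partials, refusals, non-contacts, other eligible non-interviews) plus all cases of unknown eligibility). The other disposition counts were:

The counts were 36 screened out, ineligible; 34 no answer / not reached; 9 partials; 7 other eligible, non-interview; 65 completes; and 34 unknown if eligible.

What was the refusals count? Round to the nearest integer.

44

RR1 = 65 / D = 0.337
D = 65 / 0.337 = 192.9
Remaining denominator categories sum to 149
refusals = 192.9 − 149 ≈ 44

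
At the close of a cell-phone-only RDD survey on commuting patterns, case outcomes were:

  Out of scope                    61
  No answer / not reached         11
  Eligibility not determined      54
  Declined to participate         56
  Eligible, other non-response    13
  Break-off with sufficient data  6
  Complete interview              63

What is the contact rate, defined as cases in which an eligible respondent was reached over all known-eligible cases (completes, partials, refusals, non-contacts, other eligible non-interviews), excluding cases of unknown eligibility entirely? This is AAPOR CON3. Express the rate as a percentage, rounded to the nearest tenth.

92.6%

Num → 63 + 6 + 56 + 13 = 138
Denominator → 63 + 6 + 56 + 11 + 13 = 149
CON3 = 138 / 149 = 0.9262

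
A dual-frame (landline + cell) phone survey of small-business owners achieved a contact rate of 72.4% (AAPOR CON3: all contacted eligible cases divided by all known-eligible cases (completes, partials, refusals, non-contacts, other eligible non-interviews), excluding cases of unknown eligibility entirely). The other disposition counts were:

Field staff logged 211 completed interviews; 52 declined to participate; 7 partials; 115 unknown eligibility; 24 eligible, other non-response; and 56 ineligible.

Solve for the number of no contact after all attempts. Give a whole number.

112

Top = 211 + 7 + 52 + 24 = 294
CON3 = 294 / D = 0.724
D = 294 / 0.724 = 406.1
Other denominator terms total 294
no contact after all attempts = 406.1 − 294 ≈ 112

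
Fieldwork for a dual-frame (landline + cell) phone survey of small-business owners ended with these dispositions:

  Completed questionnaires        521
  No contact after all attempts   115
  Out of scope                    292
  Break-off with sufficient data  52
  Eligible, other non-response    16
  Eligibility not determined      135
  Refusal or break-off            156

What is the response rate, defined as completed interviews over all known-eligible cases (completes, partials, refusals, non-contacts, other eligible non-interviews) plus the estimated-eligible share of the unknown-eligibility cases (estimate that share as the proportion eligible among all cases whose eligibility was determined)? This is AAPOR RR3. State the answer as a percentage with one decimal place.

54.2%

Top → 521
Eligible (known) → 521 + 52 + 156 + 115 + 16 = 860
e = 860 / (860 + 292) = 860 / 1152 = 0.7465
Estimated eligible among unknowns → 0.7465 × 135 = 100.78
Denominator → 860 + 100.78 = 960.78
RR3 = 521 / 960.78 = 0.5423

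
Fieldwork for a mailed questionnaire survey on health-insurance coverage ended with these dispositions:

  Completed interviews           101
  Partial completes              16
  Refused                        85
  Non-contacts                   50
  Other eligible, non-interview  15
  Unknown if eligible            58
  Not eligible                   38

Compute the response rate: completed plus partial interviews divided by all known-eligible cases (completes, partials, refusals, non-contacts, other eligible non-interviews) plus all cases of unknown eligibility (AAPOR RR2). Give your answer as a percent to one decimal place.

Num: 101 + 16 = 117
Denom: 101 + 16 + 85 + 50 + 15 + 58 = 325
RR2 = 117 / 325 = 0.3600

36.0%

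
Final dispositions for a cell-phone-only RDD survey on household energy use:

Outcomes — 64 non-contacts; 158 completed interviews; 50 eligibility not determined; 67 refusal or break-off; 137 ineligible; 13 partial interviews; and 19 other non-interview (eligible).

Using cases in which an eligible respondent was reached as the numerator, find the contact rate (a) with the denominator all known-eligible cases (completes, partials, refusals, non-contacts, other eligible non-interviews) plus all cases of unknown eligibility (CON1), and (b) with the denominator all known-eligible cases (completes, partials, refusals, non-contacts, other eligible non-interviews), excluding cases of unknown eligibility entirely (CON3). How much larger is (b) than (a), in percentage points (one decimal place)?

10.8

Num → 158 + 13 + 67 + 19 = 257
Base → 158 + 13 + 67 + 64 + 19 + 50 = 371
CON1 = 257 / 371 = 0.6927
Base → 158 + 13 + 67 + 64 + 19 = 321
CON3 = 257 / 321 = 0.8006
Difference = 80.06 − 69.27 = 10.79 percentage points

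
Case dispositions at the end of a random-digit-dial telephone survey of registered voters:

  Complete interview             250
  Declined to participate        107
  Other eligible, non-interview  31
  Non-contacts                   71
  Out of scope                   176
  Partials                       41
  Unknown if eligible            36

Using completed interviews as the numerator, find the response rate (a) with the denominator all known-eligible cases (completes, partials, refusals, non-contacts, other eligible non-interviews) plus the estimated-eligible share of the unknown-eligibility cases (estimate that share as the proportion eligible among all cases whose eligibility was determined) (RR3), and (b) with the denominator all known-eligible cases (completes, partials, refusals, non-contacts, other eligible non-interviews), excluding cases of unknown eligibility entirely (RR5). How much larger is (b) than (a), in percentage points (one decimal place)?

Num → 250
Known eligible → 250 + 41 + 107 + 71 + 31 = 500
e = 500 / (500 + 176) = 500 / 676 = 0.7396
Estimated eligible among unknowns → 0.7396 × 36 = 26.63
Denominator → 500 + 26.63 = 526.63
RR3 = 250 / 526.63 = 0.4747
Denominator → 250 + 41 + 107 + 71 + 31 = 500
RR5 = 250 / 500 = 0.5000
Difference = 50.00 − 47.47 = 2.53 percentage points

2.5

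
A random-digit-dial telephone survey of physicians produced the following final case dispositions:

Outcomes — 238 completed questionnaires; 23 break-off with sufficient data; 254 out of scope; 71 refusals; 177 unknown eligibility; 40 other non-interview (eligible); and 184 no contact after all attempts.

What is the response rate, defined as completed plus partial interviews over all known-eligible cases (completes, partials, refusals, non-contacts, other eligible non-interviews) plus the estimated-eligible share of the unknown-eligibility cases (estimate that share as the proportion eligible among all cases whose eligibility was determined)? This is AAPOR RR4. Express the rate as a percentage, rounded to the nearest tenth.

Num = 238 + 23 = 261
Eligible (known) = 238 + 23 + 71 + 184 + 40 = 556
e = 556 / (556 + 254) = 556 / 810 = 0.6864
e × U = 0.6864 × 177 = 121.49
Denom = 556 + 121.49 = 677.49
RR4 = 261 / 677.49 = 0.3852

38.5%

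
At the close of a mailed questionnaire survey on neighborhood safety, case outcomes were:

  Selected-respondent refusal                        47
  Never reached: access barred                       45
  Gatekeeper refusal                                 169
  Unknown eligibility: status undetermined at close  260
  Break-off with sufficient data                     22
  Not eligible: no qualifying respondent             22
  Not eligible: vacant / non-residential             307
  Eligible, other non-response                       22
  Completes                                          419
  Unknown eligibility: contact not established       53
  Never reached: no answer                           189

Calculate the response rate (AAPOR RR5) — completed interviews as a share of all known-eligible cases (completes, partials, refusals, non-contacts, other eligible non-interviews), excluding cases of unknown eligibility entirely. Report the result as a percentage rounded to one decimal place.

Declined to participate = 169 + 47 = 216
Never reached = 189 + 45 = 234
Eligibility not determined = 53 + 260 = 313
Ineligible = 22 + 307 = 329
Num = 419
Base = 419 + 22 + 216 + 234 + 22 = 913
RR5 = 419 / 913 = 0.4589

45.9%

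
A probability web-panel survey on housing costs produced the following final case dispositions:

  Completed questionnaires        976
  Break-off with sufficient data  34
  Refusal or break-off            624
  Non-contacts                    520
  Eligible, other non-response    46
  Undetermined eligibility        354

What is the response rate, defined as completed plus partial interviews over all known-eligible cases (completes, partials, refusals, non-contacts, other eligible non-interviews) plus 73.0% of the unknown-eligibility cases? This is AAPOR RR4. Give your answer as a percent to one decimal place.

41.1%

Num: 976 + 34 = 1010
Eligible (known): 976 + 34 + 624 + 520 + 46 = 2200
e × U: 0.7300 × 354 = 258.42
Denom: 2200 + 258.42 = 2458.42
RR4 = 1010 / 2458.42 = 0.4108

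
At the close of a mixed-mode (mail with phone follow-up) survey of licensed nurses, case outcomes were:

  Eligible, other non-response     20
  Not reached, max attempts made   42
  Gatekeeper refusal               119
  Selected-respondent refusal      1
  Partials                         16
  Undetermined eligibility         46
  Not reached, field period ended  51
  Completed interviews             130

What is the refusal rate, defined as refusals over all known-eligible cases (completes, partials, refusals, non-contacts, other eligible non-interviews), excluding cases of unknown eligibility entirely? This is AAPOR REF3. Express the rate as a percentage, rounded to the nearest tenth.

31.7%

Refusal or break-off = 119 + 1 = 120
No contact after all attempts = 51 + 42 = 93
Num: 120
Denom: 130 + 16 + 120 + 93 + 20 = 379
REF3 = 120 / 379 = 0.3166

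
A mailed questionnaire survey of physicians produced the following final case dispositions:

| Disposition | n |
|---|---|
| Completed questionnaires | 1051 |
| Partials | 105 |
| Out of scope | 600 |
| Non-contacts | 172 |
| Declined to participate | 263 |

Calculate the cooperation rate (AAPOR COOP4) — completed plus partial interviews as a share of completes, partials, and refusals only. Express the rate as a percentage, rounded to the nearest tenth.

81.5%

Top: 1051 + 105 = 1156
Denom: 1051 + 105 + 263 = 1419
COOP4 = 1156 / 1419 = 0.8147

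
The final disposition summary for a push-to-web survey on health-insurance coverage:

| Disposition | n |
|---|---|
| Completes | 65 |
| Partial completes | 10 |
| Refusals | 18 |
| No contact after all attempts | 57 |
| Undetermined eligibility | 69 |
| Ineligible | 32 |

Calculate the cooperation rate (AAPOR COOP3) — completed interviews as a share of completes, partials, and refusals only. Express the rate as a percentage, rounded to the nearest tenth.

69.9%

Numerator → 65
Denominator → 65 + 10 + 18 = 93
COOP3 = 65 / 93 = 0.6989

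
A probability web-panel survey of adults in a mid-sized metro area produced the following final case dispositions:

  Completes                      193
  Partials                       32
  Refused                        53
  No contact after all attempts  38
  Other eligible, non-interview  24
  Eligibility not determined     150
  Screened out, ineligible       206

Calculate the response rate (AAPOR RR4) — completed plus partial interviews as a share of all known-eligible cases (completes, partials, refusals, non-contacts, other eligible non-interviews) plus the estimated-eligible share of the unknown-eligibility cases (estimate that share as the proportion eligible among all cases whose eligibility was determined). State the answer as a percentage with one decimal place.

51.9%

Top → 193 + 32 = 225
Determined eligible → 193 + 32 + 53 + 38 + 24 = 340
e = 340 / (340 + 206) = 340 / 546 = 0.6227
e × U → 0.6227 × 150 = 93.41
Base → 340 + 93.41 = 433.41
RR4 = 225 / 433.41 = 0.5191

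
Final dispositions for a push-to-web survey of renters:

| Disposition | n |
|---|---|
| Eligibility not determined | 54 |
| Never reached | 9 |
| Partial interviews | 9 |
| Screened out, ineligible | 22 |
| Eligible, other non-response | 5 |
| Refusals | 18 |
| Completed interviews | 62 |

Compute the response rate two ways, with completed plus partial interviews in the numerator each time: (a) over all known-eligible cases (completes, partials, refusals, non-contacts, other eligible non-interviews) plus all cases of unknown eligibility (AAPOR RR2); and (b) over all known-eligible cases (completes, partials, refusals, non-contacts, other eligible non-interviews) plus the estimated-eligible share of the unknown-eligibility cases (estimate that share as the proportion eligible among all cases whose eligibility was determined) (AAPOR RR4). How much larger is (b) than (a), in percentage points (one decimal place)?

Top: 62 + 9 = 71
Denominator: 62 + 9 + 18 + 9 + 5 + 54 = 157
RR2 = 71 / 157 = 0.4522
Known eligible: 62 + 9 + 18 + 9 + 5 = 103
e = 103 / (103 + 22) = 103 / 125 = 0.8240
e × U: 0.8240 × 54 = 44.50
Denominator: 103 + 44.50 = 147.50
RR4 = 71 / 147.50 = 0.4814
Difference = 48.14 − 45.22 = 2.92 percentage points

2.9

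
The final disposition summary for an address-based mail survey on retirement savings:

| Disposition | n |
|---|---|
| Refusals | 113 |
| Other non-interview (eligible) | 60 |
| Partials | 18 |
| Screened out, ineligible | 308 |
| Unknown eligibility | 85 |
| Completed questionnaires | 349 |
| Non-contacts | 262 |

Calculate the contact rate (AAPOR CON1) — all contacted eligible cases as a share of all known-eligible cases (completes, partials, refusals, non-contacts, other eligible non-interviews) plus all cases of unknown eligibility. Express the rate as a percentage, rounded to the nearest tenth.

Top → 349 + 18 + 113 + 60 = 540
Denom → 349 + 18 + 113 + 262 + 60 + 85 = 887
CON1 = 540 / 887 = 0.6088

60.9%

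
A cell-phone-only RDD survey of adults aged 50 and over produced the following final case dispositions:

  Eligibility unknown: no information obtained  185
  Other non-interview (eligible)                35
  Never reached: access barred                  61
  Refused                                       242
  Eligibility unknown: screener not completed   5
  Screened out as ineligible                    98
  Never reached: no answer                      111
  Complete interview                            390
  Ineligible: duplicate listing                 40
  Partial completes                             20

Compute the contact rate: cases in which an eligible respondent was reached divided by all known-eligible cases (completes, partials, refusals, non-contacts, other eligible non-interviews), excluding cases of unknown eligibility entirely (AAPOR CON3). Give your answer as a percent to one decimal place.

No answer / not reached = 111 + 61 = 172
Unknown if eligible = 5 + 185 = 190
Ineligible = 98 + 40 = 138
Num = 390 + 20 + 242 + 35 = 687
Denominator = 390 + 20 + 242 + 172 + 35 = 859
CON3 = 687 / 859 = 0.7998

80.0%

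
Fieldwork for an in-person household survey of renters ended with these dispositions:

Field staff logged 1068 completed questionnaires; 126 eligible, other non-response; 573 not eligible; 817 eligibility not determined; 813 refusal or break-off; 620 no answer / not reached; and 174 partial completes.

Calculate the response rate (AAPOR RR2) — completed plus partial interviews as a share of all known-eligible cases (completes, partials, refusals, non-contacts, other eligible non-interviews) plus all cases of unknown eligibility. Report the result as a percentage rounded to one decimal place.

34.3%

Num: 1068 + 174 = 1242
Denom: 1068 + 174 + 813 + 620 + 126 + 817 = 3618
RR2 = 1242 / 3618 = 0.3433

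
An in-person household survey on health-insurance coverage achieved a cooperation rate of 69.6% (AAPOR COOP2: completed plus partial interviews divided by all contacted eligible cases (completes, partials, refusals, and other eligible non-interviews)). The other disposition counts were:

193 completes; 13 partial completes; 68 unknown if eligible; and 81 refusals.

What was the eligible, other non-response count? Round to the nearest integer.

9

Num: 193 + 13 = 206
COOP2 = 206 / D = 0.696
D = 206 / 0.696 = 296.0
Rest of base = 287
eligible, other non-response = 296.0 − 287 ≈ 9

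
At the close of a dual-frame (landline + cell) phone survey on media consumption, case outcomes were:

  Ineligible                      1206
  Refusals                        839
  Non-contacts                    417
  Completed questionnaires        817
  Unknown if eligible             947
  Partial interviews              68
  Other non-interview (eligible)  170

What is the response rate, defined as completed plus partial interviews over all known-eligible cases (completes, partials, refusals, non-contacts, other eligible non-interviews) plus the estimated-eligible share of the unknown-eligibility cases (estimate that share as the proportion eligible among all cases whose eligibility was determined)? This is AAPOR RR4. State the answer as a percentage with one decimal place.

Top = 817 + 68 = 885
Determined eligible = 817 + 68 + 839 + 417 + 170 = 2311
e = 2311 / (2311 + 1206) = 2311 / 3517 = 0.6571
e × U = 0.6571 × 947 = 622.27
Denominator = 2311 + 622.27 = 2933.27
RR4 = 885 / 2933.27 = 0.3017

30.2%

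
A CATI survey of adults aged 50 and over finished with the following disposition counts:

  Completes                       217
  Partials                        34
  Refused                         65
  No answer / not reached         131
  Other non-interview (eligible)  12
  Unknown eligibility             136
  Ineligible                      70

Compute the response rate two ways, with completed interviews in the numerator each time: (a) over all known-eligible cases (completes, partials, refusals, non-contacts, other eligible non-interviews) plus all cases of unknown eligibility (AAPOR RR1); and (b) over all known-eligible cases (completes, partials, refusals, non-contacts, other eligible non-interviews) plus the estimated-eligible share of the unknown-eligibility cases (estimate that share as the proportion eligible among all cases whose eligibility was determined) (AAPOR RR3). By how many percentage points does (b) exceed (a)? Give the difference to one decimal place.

1.1

Top: 217
Denominator: 217 + 34 + 65 + 131 + 12 + 136 = 595
RR1 = 217 / 595 = 0.3647
Known eligible: 217 + 34 + 65 + 131 + 12 = 459
e = 459 / (459 + 70) = 459 / 529 = 0.8677
Eligible share of unknowns: 0.8677 × 136 = 118.01
Denominator: 459 + 118.01 = 577.01
RR3 = 217 / 577.01 = 0.3761
Difference = 37.61 − 36.47 = 1.14 percentage points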